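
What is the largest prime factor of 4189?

4189 = 59 · 71
71 is prime.
So 4189 = 59 · 71; the largest prime factor is 71.

71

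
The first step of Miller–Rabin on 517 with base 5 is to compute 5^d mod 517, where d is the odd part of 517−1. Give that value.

20

517 − 1 = 516 = 2^2 · 129, so d = 129.
5^1 ≡ 5 (mod 517)
5^2 ≡ 5^2 = 25 ≡ 25 (mod 517)
5^4 ≡ 25^2 = 625 ≡ 108 (mod 517)
5^8 ≡ 108^2 = 11664 ≡ 290 (mod 517)
5^16 ≡ 290^2 = 84100 ≡ 346 (mod 517)
5^32 ≡ 346^2 = 119716 ≡ 289 (mod 517)
5^64 ≡ 289^2 = 83521 ≡ 284 (mod 517)
5^128 ≡ 284^2 = 80656 ≡ 4 (mod 517)
129 = 128 + 1 in binary powers of 2.
So 5^129 ≡ 4 · 5 ≡ 20 (mod 517).
Squaring chain: 20 → 400; never reaches −1, so base 5 is a Miller–Rabin witness that 517 is composite.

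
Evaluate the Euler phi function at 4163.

3960

Factor: 4163 = 23 · 181.
φ(4163) = (23−1) · (181−1) = 22 · 180 = 3960.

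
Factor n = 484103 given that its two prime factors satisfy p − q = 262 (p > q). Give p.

Since p = q + 262, we have 484103 = q(q + 262), so q² + 262q − 484103 = 0.
Discriminant: 262² + 4·484103 = 68644 + 1936412 = 2005056; √2005056 = 1416.
q = (−262 + 1416)/2 = 577, and p = q + 262 = 839.
Check: 577 · 839 = 484103.

839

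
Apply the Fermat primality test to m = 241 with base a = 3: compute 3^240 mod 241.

3^1 ≡ 3 (mod 241)
3^2 ≡ 3^2 = 9 ≡ 9 (mod 241)
3^4 ≡ 9^2 = 81 ≡ 81 (mod 241)
3^8 ≡ 81^2 = 6561 ≡ 54 (mod 241)
3^16 ≡ 54^2 = 2916 ≡ 24 (mod 241)
3^32 ≡ 24^2 = 576 ≡ 94 (mod 241)
3^64 ≡ 94^2 = 8836 ≡ 160 (mod 241)
3^128 ≡ 160^2 = 25600 ≡ 54 (mod 241)
240 = 128 + 64 + 32 + 16 in binary powers of 2.
So 3^240 ≡ 54 · 160 · 94 · 24 ≡ 1 (mod 241).
Since the result is 1, base 3 gives no evidence that 241 is composite.

1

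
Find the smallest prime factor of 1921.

1921 is odd.
Digit sum 13, not divisible by 3.
Ends in 1: not divisible by 5.
7: 1921 = 7·274 + 3
11: 1921 = 11·174 + 7
13: 1921 = 13·147 + 10
17: 1921 = 17·113

17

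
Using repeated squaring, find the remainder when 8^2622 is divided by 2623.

8^1 ≡ 8 (mod 2623)
8^2 ≡ 8^2 = 64 ≡ 64 (mod 2623)
8^4 ≡ 64^2 = 4096 ≡ 1473 (mod 2623)
8^8 ≡ 1473^2 = 2169729 ≡ 508 (mod 2623)
8^16 ≡ 508^2 = 258064 ≡ 1010 (mod 2623)
8^32 ≡ 1010^2 = 1020100 ≡ 2376 (mod 2623)
8^64 ≡ 2376^2 = 5645376 ≡ 680 (mod 2623)
8^128 ≡ 680^2 = 462400 ≡ 752 (mod 2623)
8^256 ≡ 752^2 = 565504 ≡ 1559 (mod 2623)
8^512 ≡ 1559^2 = 2430481 ≡ 1583 (mod 2623)
8^1024 ≡ 1583^2 = 2505889 ≡ 924 (mod 2623)
8^2048 ≡ 924^2 = 853776 ≡ 1301 (mod 2623)
2622 = 2048 + 512 + 32 + 16 + 8 + 4 + 2 in binary powers of 2.
So 8^2622 ≡ 1301 · 1583 · 2376 · 1010 · 508 · 1473 · 64 ≡ 613 (mod 2623).
Since 613 ≠ 1, base 8 is a Fermat witness: 2623 is composite.

613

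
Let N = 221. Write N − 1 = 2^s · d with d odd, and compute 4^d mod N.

221 − 1 = 220 = 2^2 · 55, so d = 55.
4^1 ≡ 4 (mod 221)
4^2 ≡ 4^2 = 16 ≡ 16 (mod 221)
4^4 ≡ 16^2 = 256 ≡ 35 (mod 221)
4^8 ≡ 35^2 = 1225 ≡ 120 (mod 221)
4^16 ≡ 120^2 = 14400 ≡ 35 (mod 221)
4^32 ≡ 35^2 = 1225 ≡ 120 (mod 221)
55 = 32 + 16 + 4 + 2 + 1 in binary powers of 2.
So 4^55 ≡ 120 · 35 · 35 · 16 · 4 ≡ 30 (mod 221).
Squaring chain: 30 → 16; never reaches −1, so base 4 is a Miller–Rabin witness that 221 is composite.

30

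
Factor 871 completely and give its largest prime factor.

67

871 = 13 · 67
67 is prime.
So 871 = 13 · 67; the largest prime factor is 67.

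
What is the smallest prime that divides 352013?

352013 is odd.
Digit sum 14, not divisible by 3.
Ends in 3: not divisible by 5.
7: 352013 = 7·50287 + 4
11: 352013 = 11·32001 + 2
13: 352013 = 13·27077 + 12
17: 352013 = 17·20706 + 11
19: 352013 = 19·18527

19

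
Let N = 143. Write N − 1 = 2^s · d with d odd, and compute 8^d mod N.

96

143 − 1 = 142 = 2^1 · 71, so d = 71.
8^1 ≡ 8 (mod 143)
8^2 ≡ 8^2 = 64 ≡ 64 (mod 143)
8^4 ≡ 64^2 = 4096 ≡ 92 (mod 143)
8^8 ≡ 92^2 = 8464 ≡ 27 (mod 143)
8^16 ≡ 27^2 = 729 ≡ 14 (mod 143)
8^32 ≡ 14^2 = 196 ≡ 53 (mod 143)
8^64 ≡ 53^2 = 2809 ≡ 92 (mod 143)
71 = 64 + 4 + 2 + 1 in binary powers of 2.
So 8^71 ≡ 92 · 92 · 64 · 8 ≡ 96 (mod 143).
Squaring chain: 96; never reaches −1, so base 8 is a Miller–Rabin witness that 143 is composite.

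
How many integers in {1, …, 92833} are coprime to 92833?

Factor: 92833 = 13 · 37 · 193.
φ(92833) = (13−1) · (37−1) · (193−1) = 12 · 36 · 192 = 82944.

82944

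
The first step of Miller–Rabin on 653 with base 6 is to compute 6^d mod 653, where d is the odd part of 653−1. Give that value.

1

653 − 1 = 652 = 2^2 · 163, so d = 163.
6^1 ≡ 6 (mod 653)
6^2 ≡ 6^2 = 36 ≡ 36 (mod 653)
6^4 ≡ 36^2 = 1296 ≡ 643 (mod 653)
6^8 ≡ 643^2 = 413449 ≡ 100 (mod 653)
6^16 ≡ 100^2 = 10000 ≡ 205 (mod 653)
6^32 ≡ 205^2 = 42025 ≡ 233 (mod 653)
6^64 ≡ 233^2 = 54289 ≡ 90 (mod 653)
6^128 ≡ 90^2 = 8100 ≡ 264 (mod 653)
163 = 128 + 32 + 2 + 1 in binary powers of 2.
So 6^163 ≡ 264 · 233 · 36 · 6 ≡ 1 (mod 653).
Since 6^d ≡ 1 (mod 653), base 6 does not prove 653 composite.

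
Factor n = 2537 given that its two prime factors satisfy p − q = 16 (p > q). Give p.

Since p = q + 16, we have 2537 = q(q + 16), so q² + 16q − 2537 = 0.
Discriminant: 16² + 4·2537 = 256 + 10148 = 10404; √10404 = 102.
q = (−16 + 102)/2 = 43, and p = q + 16 = 59.
Check: 43 · 59 = 2537.

59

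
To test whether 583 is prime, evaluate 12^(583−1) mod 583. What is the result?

12^1 ≡ 12 (mod 583)
12^2 ≡ 12^2 = 144 ≡ 144 (mod 583)
12^4 ≡ 144^2 = 20736 ≡ 331 (mod 583)
12^8 ≡ 331^2 = 109561 ≡ 540 (mod 583)
12^16 ≡ 540^2 = 291600 ≡ 100 (mod 583)
12^32 ≡ 100^2 = 10000 ≡ 89 (mod 583)
12^64 ≡ 89^2 = 7921 ≡ 342 (mod 583)
12^128 ≡ 342^2 = 116964 ≡ 364 (mod 583)
12^256 ≡ 364^2 = 132496 ≡ 155 (mod 583)
12^512 ≡ 155^2 = 24025 ≡ 122 (mod 583)
582 = 512 + 64 + 4 + 2 in binary powers of 2.
So 12^582 ≡ 122 · 342 · 331 · 144 ≡ 221 (mod 583).
Since 221 ≠ 1, base 12 is a Fermat witness: 583 is composite.

221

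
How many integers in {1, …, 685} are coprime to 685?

544

Factor: 685 = 5 · 137.
φ(685) = (5−1) · (137−1) = 4 · 136 = 544.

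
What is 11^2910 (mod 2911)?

2533

11^1 ≡ 11 (mod 2911)
11^2 ≡ 11^2 = 121 ≡ 121 (mod 2911)
11^4 ≡ 121^2 = 14641 ≡ 86 (mod 2911)
11^8 ≡ 86^2 = 7396 ≡ 1574 (mod 2911)
11^16 ≡ 1574^2 = 2477476 ≡ 215 (mod 2911)
11^32 ≡ 215^2 = 46225 ≡ 2560 (mod 2911)
11^64 ≡ 2560^2 = 6553600 ≡ 939 (mod 2911)
11^128 ≡ 939^2 = 881721 ≡ 2599 (mod 2911)
11^256 ≡ 2599^2 = 6754801 ≡ 1281 (mod 2911)
11^512 ≡ 1281^2 = 1640961 ≡ 2068 (mod 2911)
11^1024 ≡ 2068^2 = 4276624 ≡ 365 (mod 2911)
11^2048 ≡ 365^2 = 133225 ≡ 2230 (mod 2911)
2910 = 2048 + 512 + 256 + 64 + 16 + 8 + 4 + 2 in binary powers of 2.
So 11^2910 ≡ 2230 · 2068 · 1281 · 939 · 215 · 1574 · 86 · 121 ≡ 2533 (mod 2911).
Since 2533 ≠ 1, base 11 is a Fermat witness: 2911 is composite.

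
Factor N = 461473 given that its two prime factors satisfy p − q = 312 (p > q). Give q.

Since p = q + 312, we have 461473 = q(q + 312), so q² + 312q − 461473 = 0.
Discriminant: 312² + 4·461473 = 97344 + 1845892 = 1943236; √1943236 = 1394.
q = (−312 + 1394)/2 = 541, and p = q + 312 = 853.
Check: 541 · 853 = 461473.

541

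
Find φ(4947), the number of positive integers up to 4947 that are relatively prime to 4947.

Factor: 4947 = 3 · 17 · 97.
φ(4947) = (3−1) · (17−1) · (97−1) = 2 · 16 · 96 = 3072.

3072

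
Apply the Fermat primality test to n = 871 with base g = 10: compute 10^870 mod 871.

625

10^1 ≡ 10 (mod 871)
10^2 ≡ 10^2 = 100 ≡ 100 (mod 871)
10^4 ≡ 100^2 = 10000 ≡ 419 (mod 871)
10^8 ≡ 419^2 = 175561 ≡ 490 (mod 871)
10^16 ≡ 490^2 = 240100 ≡ 575 (mod 871)
10^32 ≡ 575^2 = 330625 ≡ 516 (mod 871)
10^64 ≡ 516^2 = 266256 ≡ 601 (mod 871)
10^128 ≡ 601^2 = 361201 ≡ 607 (mod 871)
10^256 ≡ 607^2 = 368449 ≡ 16 (mod 871)
10^512 ≡ 16^2 = 256 ≡ 256 (mod 871)
870 = 512 + 256 + 64 + 32 + 4 + 2 in binary powers of 2.
So 10^870 ≡ 256 · 16 · 601 · 516 · 419 · 100 ≡ 625 (mod 871).
Since 625 ≠ 1, base 10 is a Fermat witness: 871 is composite.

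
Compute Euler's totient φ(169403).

153504

Factor: 169403 = 13 · 83 · 157.
φ(169403) = (13−1) · (83−1) · (157−1) = 12 · 82 · 156 = 153504.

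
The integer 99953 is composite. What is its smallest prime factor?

7

99953 is odd.
Digit sum 35, not divisible by 3.
Ends in 3: not divisible by 5.
7: 99953 = 7·14279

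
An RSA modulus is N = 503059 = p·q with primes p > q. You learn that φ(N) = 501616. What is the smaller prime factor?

φ(n) = (p−1)(q−1) = n − (p+q) + 1, so p + q = 503059 − 501616 + 1 = 1444.
p and q are the roots of t² − 1444t + 503059 = 0.
Discriminant: 1444² − 4·503059 = 2085136 − 2012236 = 72900; √72900 = 270.
q = (1444 − 270)/2 = 587, p = (1444 + 270)/2 = 857.
Check: 587 · 857 = 503059.

587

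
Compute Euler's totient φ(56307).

Factor: 56307 = 3 · 137^2.
φ(56307) = (3−1) · 137^1·(137−1) = 2 · 18632 = 37264.

37264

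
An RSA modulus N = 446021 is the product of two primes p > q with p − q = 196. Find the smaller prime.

577

Since p = q + 196, we have 446021 = q(q + 196), so q² + 196q − 446021 = 0.
Discriminant: 196² + 4·446021 = 38416 + 1784084 = 1822500; √1822500 = 1350.
q = (−196 + 1350)/2 = 577, and p = q + 196 = 773.
Check: 577 · 773 = 446021.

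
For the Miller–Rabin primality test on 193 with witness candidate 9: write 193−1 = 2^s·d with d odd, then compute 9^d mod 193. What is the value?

150

193 − 1 = 192 = 2^6 · 3, so d = 3.
9^1 ≡ 9 (mod 193)
9^2 ≡ 9^2 = 81 ≡ 81 (mod 193)
3 = 2 + 1 in binary powers of 2.
So 9^3 ≡ 81 · 9 ≡ 150 (mod 193).
Squaring chain: 150 → 112 → 192 → 1 → 1 → 1; reaches −1, so base 9 does not prove 193 composite.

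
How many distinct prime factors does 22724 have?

4

22724 = 2^2 · 5681
5681 = 13 · 437
437 = 19 · 23
22724 = 2^2 · 13 · 19 · 23, which has 4 distinct prime factors.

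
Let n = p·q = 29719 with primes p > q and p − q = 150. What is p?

Since p = q + 150, we have 29719 = q(q + 150), so q² + 150q − 29719 = 0.
Discriminant: 150² + 4·29719 = 22500 + 118876 = 141376; √141376 = 376.
q = (−150 + 376)/2 = 113, and p = q + 150 = 263.
Check: 113 · 263 = 29719.

263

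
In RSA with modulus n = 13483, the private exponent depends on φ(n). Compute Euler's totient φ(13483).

Factor: 13483 = 97 · 139.
φ(13483) = (97−1) · (139−1) = 96 · 138 = 13248.

13248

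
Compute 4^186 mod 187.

4^1 ≡ 4 (mod 187)
4^2 ≡ 4^2 = 16 ≡ 16 (mod 187)
4^4 ≡ 16^2 = 256 ≡ 69 (mod 187)
4^8 ≡ 69^2 = 4761 ≡ 86 (mod 187)
4^16 ≡ 86^2 = 7396 ≡ 103 (mod 187)
4^32 ≡ 103^2 = 10609 ≡ 137 (mod 187)
4^64 ≡ 137^2 = 18769 ≡ 69 (mod 187)
4^128 ≡ 69^2 = 4761 ≡ 86 (mod 187)
186 = 128 + 32 + 16 + 8 + 2 in binary powers of 2.
So 4^186 ≡ 86 · 137 · 103 · 86 · 16 ≡ 169 (mod 187).
Since 169 ≠ 1, base 4 is a Fermat witness: 187 is composite.

169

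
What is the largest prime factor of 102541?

102541 = 41 · 2501
2501 = 41 · 61
61 is prime.
So 102541 = 41^2 · 61; the largest prime factor is 61.

61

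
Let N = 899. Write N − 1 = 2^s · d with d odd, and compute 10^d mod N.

899 − 1 = 898 = 2^1 · 449, so d = 449.
10^1 ≡ 10 (mod 899)
10^2 ≡ 10^2 = 100 ≡ 100 (mod 899)
10^4 ≡ 100^2 = 10000 ≡ 111 (mod 899)
10^8 ≡ 111^2 = 12321 ≡ 634 (mod 899)
10^16 ≡ 634^2 = 401956 ≡ 103 (mod 899)
10^32 ≡ 103^2 = 10609 ≡ 720 (mod 899)
10^64 ≡ 720^2 = 518400 ≡ 576 (mod 899)
10^128 ≡ 576^2 = 331776 ≡ 45 (mod 899)
10^256 ≡ 45^2 = 2025 ≡ 227 (mod 899)
449 = 256 + 128 + 64 + 1 in binary powers of 2.
So 10^449 ≡ 227 · 45 · 576 · 10 ≡ 648 (mod 899).
Squaring chain: 648; never reaches −1, so base 10 is a Miller–Rabin witness that 899 is composite.

648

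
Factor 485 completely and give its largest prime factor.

485 = 5 · 97
97 is prime.
So 485 = 5 · 97; the largest prime factor is 97.

97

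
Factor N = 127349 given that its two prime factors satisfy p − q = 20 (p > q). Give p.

Since p = q + 20, we have 127349 = q(q + 20), so q² + 20q − 127349 = 0.
Discriminant: 20² + 4·127349 = 400 + 509396 = 509796; √509796 = 714.
q = (−20 + 714)/2 = 347, and p = q + 20 = 367.
Check: 347 · 367 = 127349.

367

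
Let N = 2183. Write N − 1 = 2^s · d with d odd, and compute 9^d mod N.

1302

2183 − 1 = 2182 = 2^1 · 1091, so d = 1091.
9^1 ≡ 9 (mod 2183)
9^2 ≡ 9^2 = 81 ≡ 81 (mod 2183)
9^4 ≡ 81^2 = 6561 ≡ 12 (mod 2183)
9^8 ≡ 12^2 = 144 ≡ 144 (mod 2183)
9^16 ≡ 144^2 = 20736 ≡ 1089 (mod 2183)
9^32 ≡ 1089^2 = 1185921 ≡ 552 (mod 2183)
9^64 ≡ 552^2 = 304704 ≡ 1267 (mod 2183)
9^128 ≡ 1267^2 = 1605289 ≡ 784 (mod 2183)
9^256 ≡ 784^2 = 614656 ≡ 1233 (mod 2183)
9^512 ≡ 1233^2 = 1520289 ≡ 921 (mod 2183)
9^1024 ≡ 921^2 = 848241 ≡ 1237 (mod 2183)
1091 = 1024 + 64 + 2 + 1 in binary powers of 2.
So 9^1091 ≡ 1237 · 1267 · 81 · 9 ≡ 1302 (mod 2183).
Squaring chain: 1302; never reaches −1, so base 9 is a Miller–Rabin witness that 2183 is composite.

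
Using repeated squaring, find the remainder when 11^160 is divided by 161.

32

11^1 ≡ 11 (mod 161)
11^2 ≡ 11^2 = 121 ≡ 121 (mod 161)
11^4 ≡ 121^2 = 14641 ≡ 151 (mod 161)
11^8 ≡ 151^2 = 22801 ≡ 100 (mod 161)
11^16 ≡ 100^2 = 10000 ≡ 18 (mod 161)
11^32 ≡ 18^2 = 324 ≡ 2 (mod 161)
11^64 ≡ 2^2 = 4 ≡ 4 (mod 161)
11^128 ≡ 4^2 = 16 ≡ 16 (mod 161)
160 = 128 + 32 in binary powers of 2.
So 11^160 ≡ 16 · 2 ≡ 32 (mod 161).
Since 32 ≠ 1, base 11 is a Fermat witness: 161 is composite.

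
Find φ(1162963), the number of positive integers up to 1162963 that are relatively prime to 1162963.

Factor: 1162963 = 73 · 89 · 179.
φ(1162963) = (73−1) · (89−1) · (179−1) = 72 · 88 · 178 = 1127808.

1127808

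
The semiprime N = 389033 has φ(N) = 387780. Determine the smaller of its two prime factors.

φ(n) = (p−1)(q−1) = n − (p+q) + 1, so p + q = 389033 − 387780 + 1 = 1254.
p and q are the roots of t² − 1254t + 389033 = 0.
Discriminant: 1254² − 4·389033 = 1572516 − 1556132 = 16384; √16384 = 128.
q = (1254 − 128)/2 = 563, p = (1254 + 128)/2 = 691.
Check: 563 · 691 = 389033.

563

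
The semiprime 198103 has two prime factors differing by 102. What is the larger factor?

499

Since p = q + 102, we have 198103 = q(q + 102), so q² + 102q − 198103 = 0.
Discriminant: 102² + 4·198103 = 10404 + 792412 = 802816; √802816 = 896.
q = (−102 + 896)/2 = 397, and p = q + 102 = 499.
Check: 397 · 499 = 198103.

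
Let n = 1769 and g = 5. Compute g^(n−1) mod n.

1669

5^1 ≡ 5 (mod 1769)
5^2 ≡ 5^2 = 25 ≡ 25 (mod 1769)
5^4 ≡ 25^2 = 625 ≡ 625 (mod 1769)
5^8 ≡ 625^2 = 390625 ≡ 1445 (mod 1769)
5^16 ≡ 1445^2 = 2088025 ≡ 605 (mod 1769)
5^32 ≡ 605^2 = 366025 ≡ 1611 (mod 1769)
5^64 ≡ 1611^2 = 2595321 ≡ 198 (mod 1769)
5^128 ≡ 198^2 = 39204 ≡ 286 (mod 1769)
5^256 ≡ 286^2 = 81796 ≡ 422 (mod 1769)
5^512 ≡ 422^2 = 178084 ≡ 1184 (mod 1769)
5^1024 ≡ 1184^2 = 1401856 ≡ 808 (mod 1769)
1768 = 1024 + 512 + 128 + 64 + 32 + 8 in binary powers of 2.
So 5^1768 ≡ 808 · 1184 · 286 · 198 · 1611 · 1445 ≡ 1669 (mod 1769).
Since 1669 ≠ 1, base 5 is a Fermat witness: 1769 is composite.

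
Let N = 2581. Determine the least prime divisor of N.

2581 is odd.
Digit sum 16, not divisible by 3.
Ends in 1: not divisible by 5.
7: 2581 = 7·368 + 5
11: 2581 = 11·234 + 7
13: 2581 = 13·198 + 7
17: 2581 = 17·151 + 14
19: 2581 = 19·135 + 16
23: 2581 = 23·112 + 5
29: 2581 = 29·89

29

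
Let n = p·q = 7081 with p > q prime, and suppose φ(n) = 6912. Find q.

73

φ(n) = (p−1)(q−1) = n − (p+q) + 1, so p + q = 7081 − 6912 + 1 = 170.
p and q are the roots of t² − 170t + 7081 = 0.
Discriminant: 170² − 4·7081 = 28900 − 28324 = 576; √576 = 24.
q = (170 − 24)/2 = 73, p = (170 + 24)/2 = 97.
Check: 73 · 97 = 7081.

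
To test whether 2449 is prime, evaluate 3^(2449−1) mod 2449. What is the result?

3^1 ≡ 3 (mod 2449)
3^2 ≡ 3^2 = 9 ≡ 9 (mod 2449)
3^4 ≡ 9^2 = 81 ≡ 81 (mod 2449)
3^8 ≡ 81^2 = 6561 ≡ 1663 (mod 2449)
3^16 ≡ 1663^2 = 2765569 ≡ 648 (mod 2449)
3^32 ≡ 648^2 = 419904 ≡ 1125 (mod 2449)
3^64 ≡ 1125^2 = 1265625 ≡ 1941 (mod 2449)
3^128 ≡ 1941^2 = 3767481 ≡ 919 (mod 2449)
3^256 ≡ 919^2 = 844561 ≡ 2105 (mod 2449)
3^512 ≡ 2105^2 = 4431025 ≡ 784 (mod 2449)
3^1024 ≡ 784^2 = 614656 ≡ 2406 (mod 2449)
3^2048 ≡ 2406^2 = 5788836 ≡ 1849 (mod 2449)
2448 = 2048 + 256 + 128 + 16 in binary powers of 2.
So 3^2448 ≡ 1849 · 2105 · 919 · 648 ≡ 283 (mod 2449).
Since 283 ≠ 1, base 3 is a Fermat witness: 2449 is composite.

283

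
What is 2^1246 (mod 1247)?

173

2^1 ≡ 2 (mod 1247)
2^2 ≡ 2^2 = 4 ≡ 4 (mod 1247)
2^4 ≡ 4^2 = 16 ≡ 16 (mod 1247)
2^8 ≡ 16^2 = 256 ≡ 256 (mod 1247)
2^16 ≡ 256^2 = 65536 ≡ 692 (mod 1247)
2^32 ≡ 692^2 = 478864 ≡ 16 (mod 1247)
2^64 ≡ 16^2 = 256 ≡ 256 (mod 1247)
2^128 ≡ 256^2 = 65536 ≡ 692 (mod 1247)
2^256 ≡ 692^2 = 478864 ≡ 16 (mod 1247)
2^512 ≡ 16^2 = 256 ≡ 256 (mod 1247)
2^1024 ≡ 256^2 = 65536 ≡ 692 (mod 1247)
1246 = 1024 + 128 + 64 + 16 + 8 + 4 + 2 in binary powers of 2.
So 2^1246 ≡ 692 · 692 · 256 · 692 · 256 · 16 · 4 ≡ 173 (mod 1247).
Since 173 ≠ 1, base 2 is a Fermat witness: 1247 is composite.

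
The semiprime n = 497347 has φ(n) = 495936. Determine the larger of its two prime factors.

φ(n) = (p−1)(q−1) = n − (p+q) + 1, so p + q = 497347 − 495936 + 1 = 1412.
p and q are the roots of t² − 1412t + 497347 = 0.
Discriminant: 1412² − 4·497347 = 1993744 − 1989388 = 4356; √4356 = 66.
q = (1412 − 66)/2 = 673, p = (1412 + 66)/2 = 739.
Check: 673 · 739 = 497347.

739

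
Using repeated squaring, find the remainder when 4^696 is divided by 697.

4^1 ≡ 4 (mod 697)
4^2 ≡ 4^2 = 16 ≡ 16 (mod 697)
4^4 ≡ 16^2 = 256 ≡ 256 (mod 697)
4^8 ≡ 256^2 = 65536 ≡ 18 (mod 697)
4^16 ≡ 18^2 = 324 ≡ 324 (mod 697)
4^32 ≡ 324^2 = 104976 ≡ 426 (mod 697)
4^64 ≡ 426^2 = 181476 ≡ 256 (mod 697)
4^128 ≡ 256^2 = 65536 ≡ 18 (mod 697)
4^256 ≡ 18^2 = 324 ≡ 324 (mod 697)
4^512 ≡ 324^2 = 104976 ≡ 426 (mod 697)
696 = 512 + 128 + 32 + 16 + 8 in binary powers of 2.
So 4^696 ≡ 426 · 18 · 426 · 324 · 18 ≡ 324 (mod 697).
Since 324 ≠ 1, base 4 is a Fermat witness: 697 is composite.

324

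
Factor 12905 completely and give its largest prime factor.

89

12905 = 5 · 2581
2581 = 29 · 89
89 is prime.
So 12905 = 5 · 29 · 89; the largest prime factor is 89.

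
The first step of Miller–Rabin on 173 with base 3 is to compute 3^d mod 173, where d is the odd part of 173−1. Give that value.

93

173 − 1 = 172 = 2^2 · 43, so d = 43.
3^1 ≡ 3 (mod 173)
3^2 ≡ 3^2 = 9 ≡ 9 (mod 173)
3^4 ≡ 9^2 = 81 ≡ 81 (mod 173)
3^8 ≡ 81^2 = 6561 ≡ 160 (mod 173)
3^16 ≡ 160^2 = 25600 ≡ 169 (mod 173)
3^32 ≡ 169^2 = 28561 ≡ 16 (mod 173)
43 = 32 + 8 + 2 + 1 in binary powers of 2.
So 3^43 ≡ 16 · 160 · 9 · 3 ≡ 93 (mod 173).
Squaring chain: 93 → 172; reaches −1, so base 3 does not prove 173 composite.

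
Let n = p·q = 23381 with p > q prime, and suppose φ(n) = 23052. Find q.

φ(n) = (p−1)(q−1) = n − (p+q) + 1, so p + q = 23381 − 23052 + 1 = 330.
p and q are the roots of t² − 330t + 23381 = 0.
Discriminant: 330² − 4·23381 = 108900 − 93524 = 15376; √15376 = 124.
q = (330 − 124)/2 = 103, p = (330 + 124)/2 = 227.
Check: 103 · 227 = 23381.

103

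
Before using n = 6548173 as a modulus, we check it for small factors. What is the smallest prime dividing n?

6548173 is odd.
Digit sum 34, not divisible by 3.
Ends in 3: not divisible by 5.
7: 6548173 = 7·935453 + 2
11: 6548173 = 11·595288 + 5
13: 6548173 = 13·503705 + 8
17: 6548173 = 17·385186 + 11
19: 6548173 = 19·344640 + 13
23: 6548173 = 23·284703 + 4
29: 6548173 = 29·225799 + 2
31: 6548173 = 31·211231 + 12
37: 6548173 = 37·176977 + 24
41: 6548173 = 41·159711 + 22
43: 6548173 = 43·152283 + 4
47: 6548173 = 47·139322 + 39
53: 6548173 = 53·123550 + 23
59: 6548173 = 59·110985 + 58
61: 6548173 = 61·107347 + 6
67: 6548173 = 67·97733 + 62
71: 6548173 = 71·92227 + 56
73: 6548173 = 73·89701

73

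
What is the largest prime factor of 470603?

470603 = 7 · 67229
67229 = 23 · 2923
2923 = 37 · 79
79 is prime.
So 470603 = 7 · 23 · 37 · 79; the largest prime factor is 79.

79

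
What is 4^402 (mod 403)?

326

4^1 ≡ 4 (mod 403)
4^2 ≡ 4^2 = 16 ≡ 16 (mod 403)
4^4 ≡ 16^2 = 256 ≡ 256 (mod 403)
4^8 ≡ 256^2 = 65536 ≡ 250 (mod 403)
4^16 ≡ 250^2 = 62500 ≡ 35 (mod 403)
4^32 ≡ 35^2 = 1225 ≡ 16 (mod 403)
4^64 ≡ 16^2 = 256 ≡ 256 (mod 403)
4^128 ≡ 256^2 = 65536 ≡ 250 (mod 403)
4^256 ≡ 250^2 = 62500 ≡ 35 (mod 403)
402 = 256 + 128 + 16 + 2 in binary powers of 2.
So 4^402 ≡ 35 · 250 · 35 · 16 ≡ 326 (mod 403).
Since 326 ≠ 1, base 4 is a Fermat witness: 403 is composite.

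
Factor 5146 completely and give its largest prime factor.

83

5146 = 2 · 2573
2573 = 31 · 83
83 is prime.
So 5146 = 2 · 31 · 83; the largest prime factor is 83.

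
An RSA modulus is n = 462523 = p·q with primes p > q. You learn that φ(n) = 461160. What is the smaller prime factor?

631

φ(n) = (p−1)(q−1) = n − (p+q) + 1, so p + q = 462523 − 461160 + 1 = 1364.
p and q are the roots of t² − 1364t + 462523 = 0.
Discriminant: 1364² − 4·462523 = 1860496 − 1850092 = 10404; √10404 = 102.
q = (1364 − 102)/2 = 631, p = (1364 + 102)/2 = 733.
Check: 631 · 733 = 462523.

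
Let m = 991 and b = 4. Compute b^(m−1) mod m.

1

4^1 ≡ 4 (mod 991)
4^2 ≡ 4^2 = 16 ≡ 16 (mod 991)
4^4 ≡ 16^2 = 256 ≡ 256 (mod 991)
4^8 ≡ 256^2 = 65536 ≡ 130 (mod 991)
4^16 ≡ 130^2 = 16900 ≡ 53 (mod 991)
4^32 ≡ 53^2 = 2809 ≡ 827 (mod 991)
4^64 ≡ 827^2 = 683929 ≡ 139 (mod 991)
4^128 ≡ 139^2 = 19321 ≡ 492 (mod 991)
4^256 ≡ 492^2 = 242064 ≡ 260 (mod 991)
4^512 ≡ 260^2 = 67600 ≡ 212 (mod 991)
990 = 512 + 256 + 128 + 64 + 16 + 8 + 4 + 2 in binary powers of 2.
So 4^990 ≡ 212 · 260 · 492 · 139 · 53 · 130 · 256 · 16 ≡ 1 (mod 991).
Since the result is 1, base 4 gives no evidence that 991 is composite.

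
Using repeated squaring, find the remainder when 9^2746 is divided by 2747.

9^1 ≡ 9 (mod 2747)
9^2 ≡ 9^2 = 81 ≡ 81 (mod 2747)
9^4 ≡ 81^2 = 6561 ≡ 1067 (mod 2747)
9^8 ≡ 1067^2 = 1138489 ≡ 1231 (mod 2747)
9^16 ≡ 1231^2 = 1515361 ≡ 1764 (mod 2747)
9^32 ≡ 1764^2 = 3111696 ≡ 2092 (mod 2747)
9^64 ≡ 2092^2 = 4376464 ≡ 493 (mod 2747)
9^128 ≡ 493^2 = 243049 ≡ 1313 (mod 2747)
9^256 ≡ 1313^2 = 1723969 ≡ 1600 (mod 2747)
9^512 ≡ 1600^2 = 2560000 ≡ 2543 (mod 2747)
9^1024 ≡ 2543^2 = 6466849 ≡ 411 (mod 2747)
9^2048 ≡ 411^2 = 168921 ≡ 1354 (mod 2747)
2746 = 2048 + 512 + 128 + 32 + 16 + 8 + 2 in binary powers of 2.
So 9^2746 ≡ 1354 · 2543 · 1313 · 2092 · 1764 · 1231 · 81 ≡ 40 (mod 2747).
Since 40 ≠ 1, base 9 is a Fermat witness: 2747 is composite.

40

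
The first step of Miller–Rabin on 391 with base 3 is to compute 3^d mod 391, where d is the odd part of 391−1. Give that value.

391 − 1 = 390 = 2^1 · 195, so d = 195.
3^1 ≡ 3 (mod 391)
3^2 ≡ 3^2 = 9 ≡ 9 (mod 391)
3^4 ≡ 9^2 = 81 ≡ 81 (mod 391)
3^8 ≡ 81^2 = 6561 ≡ 305 (mod 391)
3^16 ≡ 305^2 = 93025 ≡ 358 (mod 391)
3^32 ≡ 358^2 = 128164 ≡ 307 (mod 391)
3^64 ≡ 307^2 = 94249 ≡ 18 (mod 391)
3^128 ≡ 18^2 = 324 ≡ 324 (mod 391)
195 = 128 + 64 + 2 + 1 in binary powers of 2.
So 3^195 ≡ 324 · 18 · 9 · 3 ≡ 282 (mod 391).
Squaring chain: 282; never reaches −1, so base 3 is a Miller–Rabin witness that 391 is composite.

282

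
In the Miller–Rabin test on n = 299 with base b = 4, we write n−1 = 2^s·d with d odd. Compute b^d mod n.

299 − 1 = 298 = 2^1 · 149, so d = 149.
4^1 ≡ 4 (mod 299)
4^2 ≡ 4^2 = 16 ≡ 16 (mod 299)
4^4 ≡ 16^2 = 256 ≡ 256 (mod 299)
4^8 ≡ 256^2 = 65536 ≡ 55 (mod 299)
4^16 ≡ 55^2 = 3025 ≡ 35 (mod 299)
4^32 ≡ 35^2 = 1225 ≡ 29 (mod 299)
4^64 ≡ 29^2 = 841 ≡ 243 (mod 299)
4^128 ≡ 243^2 = 59049 ≡ 146 (mod 299)
149 = 128 + 16 + 4 + 1 in binary powers of 2.
So 4^149 ≡ 146 · 35 · 256 · 4 ≡ 140 (mod 299).
Squaring chain: 140; never reaches −1, so base 4 is a Miller–Rabin witness that 299 is composite.

140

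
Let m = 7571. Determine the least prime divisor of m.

67

7571 is odd.
Digit sum 20, not divisible by 3.
Ends in 1: not divisible by 5.
7: 7571 = 7·1081 + 4
11: 7571 = 11·688 + 3
13: 7571 = 13·582 + 5
17: 7571 = 17·445 + 6
19: 7571 = 19·398 + 9
23: 7571 = 23·329 + 4
29: 7571 = 29·261 + 2
31: 7571 = 31·244 + 7
37: 7571 = 37·204 + 23
41: 7571 = 41·184 + 27
43: 7571 = 43·176 + 3
47: 7571 = 47·161 + 4
53: 7571 = 53·142 + 45
59: 7571 = 59·128 + 19
61: 7571 = 61·124 + 7
67: 7571 = 67·113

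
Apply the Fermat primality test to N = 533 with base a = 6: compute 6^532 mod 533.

373

6^1 ≡ 6 (mod 533)
6^2 ≡ 6^2 = 36 ≡ 36 (mod 533)
6^4 ≡ 36^2 = 1296 ≡ 230 (mod 533)
6^8 ≡ 230^2 = 52900 ≡ 133 (mod 533)
6^16 ≡ 133^2 = 17689 ≡ 100 (mod 533)
6^32 ≡ 100^2 = 10000 ≡ 406 (mod 533)
6^64 ≡ 406^2 = 164836 ≡ 139 (mod 533)
6^128 ≡ 139^2 = 19321 ≡ 133 (mod 533)
6^256 ≡ 133^2 = 17689 ≡ 100 (mod 533)
6^512 ≡ 100^2 = 10000 ≡ 406 (mod 533)
532 = 512 + 16 + 4 in binary powers of 2.
So 6^532 ≡ 406 · 100 · 230 ≡ 373 (mod 533).
Since 373 ≠ 1, base 6 is a Fermat witness: 533 is composite.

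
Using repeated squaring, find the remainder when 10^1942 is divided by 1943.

10^1 ≡ 10 (mod 1943)
10^2 ≡ 10^2 = 100 ≡ 100 (mod 1943)
10^4 ≡ 100^2 = 10000 ≡ 285 (mod 1943)
10^8 ≡ 285^2 = 81225 ≡ 1562 (mod 1943)
10^16 ≡ 1562^2 = 2439844 ≡ 1379 (mod 1943)
10^32 ≡ 1379^2 = 1901641 ≡ 1387 (mod 1943)
10^64 ≡ 1387^2 = 1923769 ≡ 199 (mod 1943)
10^128 ≡ 199^2 = 39601 ≡ 741 (mod 1943)
10^256 ≡ 741^2 = 549081 ≡ 1155 (mod 1943)
10^512 ≡ 1155^2 = 1334025 ≡ 1127 (mod 1943)
10^1024 ≡ 1127^2 = 1270129 ≡ 1350 (mod 1943)
1942 = 1024 + 512 + 256 + 128 + 16 + 4 + 2 in binary powers of 2.
So 10^1942 ≡ 1350 · 1127 · 1155 · 741 · 1379 · 285 · 100 ≡ 992 (mod 1943).
Since 992 ≠ 1, base 10 is a Fermat witness: 1943 is composite.

992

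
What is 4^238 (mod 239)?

1

4^1 ≡ 4 (mod 239)
4^2 ≡ 4^2 = 16 ≡ 16 (mod 239)
4^4 ≡ 16^2 = 256 ≡ 17 (mod 239)
4^8 ≡ 17^2 = 289 ≡ 50 (mod 239)
4^16 ≡ 50^2 = 2500 ≡ 110 (mod 239)
4^32 ≡ 110^2 = 12100 ≡ 150 (mod 239)
4^64 ≡ 150^2 = 22500 ≡ 34 (mod 239)
4^128 ≡ 34^2 = 1156 ≡ 200 (mod 239)
238 = 128 + 64 + 32 + 8 + 4 + 2 in binary powers of 2.
So 4^238 ≡ 200 · 34 · 150 · 50 · 17 · 16 ≡ 1 (mod 239).
Since the result is 1, base 4 gives no evidence that 239 is composite.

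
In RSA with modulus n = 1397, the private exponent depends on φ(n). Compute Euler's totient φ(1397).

Factor: 1397 = 11 · 127.
φ(1397) = (11−1) · (127−1) = 10 · 126 = 1260.

1260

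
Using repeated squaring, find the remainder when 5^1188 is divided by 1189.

5^1 ≡ 5 (mod 1189)
5^2 ≡ 5^2 = 25 ≡ 25 (mod 1189)
5^4 ≡ 25^2 = 625 ≡ 625 (mod 1189)
5^8 ≡ 625^2 = 390625 ≡ 633 (mod 1189)
5^16 ≡ 633^2 = 400689 ≡ 1185 (mod 1189)
5^32 ≡ 1185^2 = 1404225 ≡ 16 (mod 1189)
5^64 ≡ 16^2 = 256 ≡ 256 (mod 1189)
5^128 ≡ 256^2 = 65536 ≡ 141 (mod 1189)
5^256 ≡ 141^2 = 19881 ≡ 857 (mod 1189)
5^512 ≡ 857^2 = 734449 ≡ 836 (mod 1189)
5^1024 ≡ 836^2 = 698896 ≡ 953 (mod 1189)
1188 = 1024 + 128 + 32 + 4 in binary powers of 2.
So 5^1188 ≡ 953 · 141 · 16 · 625 ≡ 674 (mod 1189).
Since 674 ≠ 1, base 5 is a Fermat witness: 1189 is composite.

674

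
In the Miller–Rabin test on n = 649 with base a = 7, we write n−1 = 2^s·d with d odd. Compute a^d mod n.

315

649 − 1 = 648 = 2^3 · 81, so d = 81.
7^1 ≡ 7 (mod 649)
7^2 ≡ 7^2 = 49 ≡ 49 (mod 649)
7^4 ≡ 49^2 = 2401 ≡ 454 (mod 649)
7^8 ≡ 454^2 = 206116 ≡ 383 (mod 649)
7^16 ≡ 383^2 = 146689 ≡ 15 (mod 649)
7^32 ≡ 15^2 = 225 ≡ 225 (mod 649)
7^64 ≡ 225^2 = 50625 ≡ 3 (mod 649)
81 = 64 + 16 + 1 in binary powers of 2.
So 7^81 ≡ 3 · 15 · 7 ≡ 315 (mod 649).
Squaring chain: 315 → 577 → 641; never reaches −1, so base 7 is a Miller–Rabin witness that 649 is composite.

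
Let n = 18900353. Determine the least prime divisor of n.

18900353 is odd.
Digit sum 29, not divisible by 3.
Ends in 3: not divisible by 5.
7: 18900353 = 7·2700050 + 3
11: 18900353 = 11·1718213 + 10
13: 18900353 = 13·1453873 + 4
17: 18900353 = 17·1111785 + 8
19: 18900353 = 19·994755 + 8
23: 18900353 = 23·821754 + 11
29: 18900353 = 29·651736 + 9
31: 18900353 = 31·609688 + 25
37: 18900353 = 37·510820 + 13
41: 18900353 = 41·460984 + 9
43: 18900353 = 43·439543 + 4
47: 18900353 = 47·402135 + 8
53: 18900353 = 53·356610 + 23
59: 18900353 = 59·320344 + 57
61: 18900353 = 61·309841 + 52
67: 18900353 = 67·282094 + 55
71: 18900353 = 71·266202 + 11
73: 18900353 = 73·258908 + 69
79: 18900353 = 79·239244 + 77
83: 18900353 = 83·227715 + 8
89: 18900353 = 89·212363 + 46
97: 18900353 = 97·194849

97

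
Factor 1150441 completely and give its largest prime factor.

59

1150441 = 17 · 67673
67673 = 31 · 2183
2183 = 37 · 59
59 is prime.
So 1150441 = 17 · 31 · 37 · 59; the largest prime factor is 59.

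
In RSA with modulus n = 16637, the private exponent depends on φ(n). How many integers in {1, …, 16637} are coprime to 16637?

16380

Factor: 16637 = 127 · 131.
φ(16637) = (127−1) · (131−1) = 126 · 130 = 16380.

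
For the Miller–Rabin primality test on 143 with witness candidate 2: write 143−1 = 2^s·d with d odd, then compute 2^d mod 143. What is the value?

46

143 − 1 = 142 = 2^1 · 71, so d = 71.
2^1 ≡ 2 (mod 143)
2^2 ≡ 2^2 = 4 ≡ 4 (mod 143)
2^4 ≡ 4^2 = 16 ≡ 16 (mod 143)
2^8 ≡ 16^2 = 256 ≡ 113 (mod 143)
2^16 ≡ 113^2 = 12769 ≡ 42 (mod 143)
2^32 ≡ 42^2 = 1764 ≡ 48 (mod 143)
2^64 ≡ 48^2 = 2304 ≡ 16 (mod 143)
71 = 64 + 4 + 2 + 1 in binary powers of 2.
So 2^71 ≡ 16 · 16 · 4 · 2 ≡ 46 (mod 143).
Squaring chain: 46; never reaches −1, so base 2 is a Miller–Rabin witness that 143 is composite.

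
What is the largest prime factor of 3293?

3293 = 37 · 89
89 is prime.
So 3293 = 37 · 89; the largest prime factor is 89.

89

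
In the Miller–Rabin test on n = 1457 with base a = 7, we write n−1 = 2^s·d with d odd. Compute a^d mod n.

1061

1457 − 1 = 1456 = 2^4 · 91, so d = 91.
7^1 ≡ 7 (mod 1457)
7^2 ≡ 7^2 = 49 ≡ 49 (mod 1457)
7^4 ≡ 49^2 = 2401 ≡ 944 (mod 1457)
7^8 ≡ 944^2 = 891136 ≡ 909 (mod 1457)
7^16 ≡ 909^2 = 826281 ≡ 162 (mod 1457)
7^32 ≡ 162^2 = 26244 ≡ 18 (mod 1457)
7^64 ≡ 18^2 = 324 ≡ 324 (mod 1457)
91 = 64 + 16 + 8 + 2 + 1 in binary powers of 2.
So 7^91 ≡ 324 · 162 · 909 · 49 · 7 ≡ 1061 (mod 1457).
Squaring chain: 1061 → 917 → 200 → 661; never reaches −1, so base 7 is a Miller–Rabin witness that 1457 is composite.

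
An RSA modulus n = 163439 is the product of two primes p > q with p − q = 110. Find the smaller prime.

Since p = q + 110, we have 163439 = q(q + 110), so q² + 110q − 163439 = 0.
Discriminant: 110² + 4·163439 = 12100 + 653756 = 665856; √665856 = 816.
q = (−110 + 816)/2 = 353, and p = q + 110 = 463.
Check: 353 · 463 = 163439.

353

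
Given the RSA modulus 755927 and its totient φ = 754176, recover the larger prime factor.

φ(n) = (p−1)(q−1) = n − (p+q) + 1, so p + q = 755927 − 754176 + 1 = 1752.
p and q are the roots of t² − 1752t + 755927 = 0.
Discriminant: 1752² − 4·755927 = 3069504 − 3023708 = 45796; √45796 = 214.
q = (1752 − 214)/2 = 769, p = (1752 + 214)/2 = 983.
Check: 769 · 983 = 755927.

983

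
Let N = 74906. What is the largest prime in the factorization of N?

74906 = 2 · 37453
37453 = 13 · 2881
2881 = 43 · 67
67 is prime.
So 74906 = 2 · 13 · 43 · 67; the largest prime factor is 67.

67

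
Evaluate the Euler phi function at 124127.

114264

Factor: 124127 = 19 · 47 · 139.
φ(124127) = (19−1) · (47−1) · (139−1) = 18 · 46 · 138 = 114264.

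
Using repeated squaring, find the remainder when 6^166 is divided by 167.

1

6^1 ≡ 6 (mod 167)
6^2 ≡ 6^2 = 36 ≡ 36 (mod 167)
6^4 ≡ 36^2 = 1296 ≡ 127 (mod 167)
6^8 ≡ 127^2 = 16129 ≡ 97 (mod 167)
6^16 ≡ 97^2 = 9409 ≡ 57 (mod 167)
6^32 ≡ 57^2 = 3249 ≡ 76 (mod 167)
6^64 ≡ 76^2 = 5776 ≡ 98 (mod 167)
6^128 ≡ 98^2 = 9604 ≡ 85 (mod 167)
166 = 128 + 32 + 4 + 2 in binary powers of 2.
So 6^166 ≡ 85 · 76 · 127 · 36 ≡ 1 (mod 167).
Since the result is 1, base 6 gives no evidence that 167 is composite.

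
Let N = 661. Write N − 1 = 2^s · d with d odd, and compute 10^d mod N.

661 − 1 = 660 = 2^2 · 165, so d = 165.
10^1 ≡ 10 (mod 661)
10^2 ≡ 10^2 = 100 ≡ 100 (mod 661)
10^4 ≡ 100^2 = 10000 ≡ 85 (mod 661)
10^8 ≡ 85^2 = 7225 ≡ 615 (mod 661)
10^16 ≡ 615^2 = 378225 ≡ 133 (mod 661)
10^32 ≡ 133^2 = 17689 ≡ 503 (mod 661)
10^64 ≡ 503^2 = 253009 ≡ 507 (mod 661)
10^128 ≡ 507^2 = 257049 ≡ 581 (mod 661)
165 = 128 + 32 + 4 + 1 in binary powers of 2.
So 10^165 ≡ 581 · 503 · 85 · 10 ≡ 106 (mod 661).
Squaring chain: 106 → 660; reaches −1, so base 10 does not prove 661 composite.

106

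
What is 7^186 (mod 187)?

7^1 ≡ 7 (mod 187)
7^2 ≡ 7^2 = 49 ≡ 49 (mod 187)
7^4 ≡ 49^2 = 2401 ≡ 157 (mod 187)
7^8 ≡ 157^2 = 24649 ≡ 152 (mod 187)
7^16 ≡ 152^2 = 23104 ≡ 103 (mod 187)
7^32 ≡ 103^2 = 10609 ≡ 137 (mod 187)
7^64 ≡ 137^2 = 18769 ≡ 69 (mod 187)
7^128 ≡ 69^2 = 4761 ≡ 86 (mod 187)
186 = 128 + 32 + 16 + 8 + 2 in binary powers of 2.
So 7^186 ≡ 86 · 137 · 103 · 152 · 49 ≡ 70 (mod 187).
Since 70 ≠ 1, base 7 is a Fermat witness: 187 is composite.

70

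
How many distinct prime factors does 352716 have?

352716 = 2^2 · 88179
88179 = 3 · 29393
29393 = 7 · 4199
4199 = 13 · 323
323 = 17 · 19
352716 = 2^2 · 3 · 7 · 13 · 17 · 19, which has 6 distinct prime factors.

6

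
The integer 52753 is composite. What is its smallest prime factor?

52753 is odd.
Digit sum 22, not divisible by 3.
Ends in 3: not divisible by 5.
7: 52753 = 7·7536 + 1
11: 52753 = 11·4795 + 8
13: 52753 = 13·4057 + 12
17: 52753 = 17·3103 + 2
19: 52753 = 19·2776 + 9
23: 52753 = 23·2293 + 14
29: 52753 = 29·1819 + 2
31: 52753 = 31·1701 + 22
37: 52753 = 37·1425 + 28
41: 52753 = 41·1286 + 27
43: 52753 = 43·1226 + 35
47: 52753 = 47·1122 + 19
53: 52753 = 53·995 + 18
59: 52753 = 59·894 + 7
61: 52753 = 61·864 + 49
67: 52753 = 67·787 + 24
71: 52753 = 71·743

71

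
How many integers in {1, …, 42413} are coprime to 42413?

35424

Factor: 42413 = 7 · 73 · 83.
φ(42413) = (7−1) · (73−1) · (83−1) = 6 · 72 · 82 = 35424.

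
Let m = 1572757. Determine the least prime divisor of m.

1572757 is odd.
Digit sum 34, not divisible by 3.
Ends in 7: not divisible by 5.
7: 1572757 = 7·224679 + 4
11: 1572757 = 11·142977 + 10
13: 1572757 = 13·120981 + 4
17: 1572757 = 17·92515 + 2
19: 1572757 = 19·82776 + 13
23: 1572757 = 23·68380 + 17
29: 1572757 = 29·54233

29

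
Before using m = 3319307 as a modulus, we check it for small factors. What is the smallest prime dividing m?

3319307 is odd.
Digit sum 26, not divisible by 3.
Ends in 7: not divisible by 5.
7: 3319307 = 7·474186 + 5
11: 3319307 = 11·301755 + 2
13: 3319307 = 13·255331 + 4
17: 3319307 = 17·195253 + 6
19: 3319307 = 19·174700 + 7
23: 3319307 = 23·144317 + 16
29: 3319307 = 29·114458 + 25
31: 3319307 = 31·107074 + 13
37: 3319307 = 37·89711

37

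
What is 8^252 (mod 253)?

141

8^1 ≡ 8 (mod 253)
8^2 ≡ 8^2 = 64 ≡ 64 (mod 253)
8^4 ≡ 64^2 = 4096 ≡ 48 (mod 253)
8^8 ≡ 48^2 = 2304 ≡ 27 (mod 253)
8^16 ≡ 27^2 = 729 ≡ 223 (mod 253)
8^32 ≡ 223^2 = 49729 ≡ 141 (mod 253)
8^64 ≡ 141^2 = 19881 ≡ 147 (mod 253)
8^128 ≡ 147^2 = 21609 ≡ 104 (mod 253)
252 = 128 + 64 + 32 + 16 + 8 + 4 in binary powers of 2.
So 8^252 ≡ 104 · 147 · 141 · 223 · 27 · 48 ≡ 141 (mod 253).
Since 141 ≠ 1, base 8 is a Fermat witness: 253 is composite.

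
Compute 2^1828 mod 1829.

2^1 ≡ 2 (mod 1829)
2^2 ≡ 2^2 = 4 ≡ 4 (mod 1829)
2^4 ≡ 4^2 = 16 ≡ 16 (mod 1829)
2^8 ≡ 16^2 = 256 ≡ 256 (mod 1829)
2^16 ≡ 256^2 = 65536 ≡ 1521 (mod 1829)
2^32 ≡ 1521^2 = 2313441 ≡ 1585 (mod 1829)
2^64 ≡ 1585^2 = 2512225 ≡ 1008 (mod 1829)
2^128 ≡ 1008^2 = 1016064 ≡ 969 (mod 1829)
2^256 ≡ 969^2 = 938961 ≡ 684 (mod 1829)
2^512 ≡ 684^2 = 467856 ≡ 1461 (mod 1829)
2^1024 ≡ 1461^2 = 2134521 ≡ 78 (mod 1829)
1828 = 1024 + 512 + 256 + 32 + 4 in binary powers of 2.
So 2^1828 ≡ 78 · 1461 · 684 · 1585 · 16 ≡ 411 (mod 1829).
Since 411 ≠ 1, base 2 is a Fermat witness: 1829 is composite.

411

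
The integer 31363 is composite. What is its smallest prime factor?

31363 is odd.
Digit sum 16, not divisible by 3.
Ends in 3: not divisible by 5.
7: 31363 = 7·4480 + 3
11: 31363 = 11·2851 + 2
13: 31363 = 13·2412 + 7
17: 31363 = 17·1844 + 15
19: 31363 = 19·1650 + 13
23: 31363 = 23·1363 + 14
29: 31363 = 29·1081 + 14
31: 31363 = 31·1011 + 22
37: 31363 = 37·847 + 24
41: 31363 = 41·764 + 39
43: 31363 = 43·729 + 16
47: 31363 = 47·667 + 14
53: 31363 = 53·591 + 40
59: 31363 = 59·531 + 34
61: 31363 = 61·514 + 9
67: 31363 = 67·468 + 7
71: 31363 = 71·441 + 52
73: 31363 = 73·429 + 46
79: 31363 = 79·397

79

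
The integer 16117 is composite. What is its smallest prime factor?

71

16117 is odd.
Digit sum 16, not divisible by 3.
Ends in 7: not divisible by 5.
7: 16117 = 7·2302 + 3
11: 16117 = 11·1465 + 2
13: 16117 = 13·1239 + 10
17: 16117 = 17·948 + 1
19: 16117 = 19·848 + 5
23: 16117 = 23·700 + 17
29: 16117 = 29·555 + 22
31: 16117 = 31·519 + 28
37: 16117 = 37·435 + 22
41: 16117 = 41·393 + 4
43: 16117 = 43·374 + 35
47: 16117 = 47·342 + 43
53: 16117 = 53·304 + 5
59: 16117 = 59·273 + 10
61: 16117 = 61·264 + 13
67: 16117 = 67·240 + 37
71: 16117 = 71·227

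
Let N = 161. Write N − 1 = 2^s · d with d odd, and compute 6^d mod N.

161 − 1 = 160 = 2^5 · 5, so d = 5.
6^1 ≡ 6 (mod 161)
6^2 ≡ 6^2 = 36 ≡ 36 (mod 161)
6^4 ≡ 36^2 = 1296 ≡ 8 (mod 161)
5 = 4 + 1 in binary powers of 2.
So 6^5 ≡ 8 · 6 ≡ 48 (mod 161).
Squaring chain: 48 → 50 → 85 → 141 → 78; never reaches −1, so base 6 is a Miller–Rabin witness that 161 is composite.

48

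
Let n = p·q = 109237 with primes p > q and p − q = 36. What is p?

Since p = q + 36, we have 109237 = q(q + 36), so q² + 36q − 109237 = 0.
Discriminant: 36² + 4·109237 = 1296 + 436948 = 438244; √438244 = 662.
q = (−36 + 662)/2 = 313, and p = q + 36 = 349.
Check: 313 · 349 = 109237.

349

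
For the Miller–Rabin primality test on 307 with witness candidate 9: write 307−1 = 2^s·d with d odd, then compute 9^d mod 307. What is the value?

307 − 1 = 306 = 2^1 · 153, so d = 153.
9^1 ≡ 9 (mod 307)
9^2 ≡ 9^2 = 81 ≡ 81 (mod 307)
9^4 ≡ 81^2 = 6561 ≡ 114 (mod 307)
9^8 ≡ 114^2 = 12996 ≡ 102 (mod 307)
9^16 ≡ 102^2 = 10404 ≡ 273 (mod 307)
9^32 ≡ 273^2 = 74529 ≡ 235 (mod 307)
9^64 ≡ 235^2 = 55225 ≡ 272 (mod 307)
9^128 ≡ 272^2 = 73984 ≡ 304 (mod 307)
153 = 128 + 16 + 8 + 1 in binary powers of 2.
So 9^153 ≡ 304 · 273 · 102 · 9 ≡ 1 (mod 307).
Since 9^d ≡ 1 (mod 307), base 9 does not prove 307 composite.

1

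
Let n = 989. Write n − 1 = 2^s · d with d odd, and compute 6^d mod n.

989 − 1 = 988 = 2^2 · 247, so d = 247.
6^1 ≡ 6 (mod 989)
6^2 ≡ 6^2 = 36 ≡ 36 (mod 989)
6^4 ≡ 36^2 = 1296 ≡ 307 (mod 989)
6^8 ≡ 307^2 = 94249 ≡ 294 (mod 989)
6^16 ≡ 294^2 = 86436 ≡ 393 (mod 989)
6^32 ≡ 393^2 = 154449 ≡ 165 (mod 989)
6^64 ≡ 165^2 = 27225 ≡ 522 (mod 989)
6^128 ≡ 522^2 = 272484 ≡ 509 (mod 989)
247 = 128 + 64 + 32 + 16 + 4 + 2 + 1 in binary powers of 2.
So 6^247 ≡ 509 · 522 · 165 · 393 · 307 · 36 · 6 ≡ 393 (mod 989).
Squaring chain: 393 → 165; never reaches −1, so base 6 is a Miller–Rabin witness that 989 is composite.

393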